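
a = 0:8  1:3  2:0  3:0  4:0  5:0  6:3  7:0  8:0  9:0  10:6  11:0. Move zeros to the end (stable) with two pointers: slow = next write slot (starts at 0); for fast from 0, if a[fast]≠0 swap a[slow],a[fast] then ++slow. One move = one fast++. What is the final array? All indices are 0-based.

[8, 3, 3, 6, 0, 0, 0, 0, 0, 0, 0, 0]

slow=0 fast=0: a[fast]=8≠0 swap→a[0]=8, slow++,fast++
slow=1 fast=1: a[fast]=3≠0 swap→a[1]=3, slow++,fast++
slow=2 fast=2: a[fast]=0, fast++
slow=2 fast=3: a[fast]=0, fast++
slow=2 fast=4: a[fast]=0, fast++
slow=2 fast=5: a[fast]=0, fast++
slow=2 fast=6: a[fast]=3≠0 swap→a[2]=3, slow++,fast++
slow=3 fast=7: a[fast]=0, fast++
slow=3 fast=8: a[fast]=0, fast++
slow=3 fast=9: a[fast]=0, fast++
slow=3 fast=10: a[fast]=6≠0 swap→a[3]=6, slow++,fast++
slow=4 fast=11: a[fast]=0, fast++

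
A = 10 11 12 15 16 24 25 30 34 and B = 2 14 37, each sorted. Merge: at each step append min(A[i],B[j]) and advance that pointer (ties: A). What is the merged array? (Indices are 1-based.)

[2, 10, 11, 12, 14, 15, 16, 24, 25, 30, 34, 37]

[i=1,j=1] A[i]=10>B[j]=2 take 2 → j++
[i=1,j=2] A[i]=10<=B[j]=14 take 10 → i++
[i=2,j=2] A[i]=11<=B[j]=14 take 11 → i++
[i=3,j=2] A[i]=12<=B[j]=14 take 12 → i++
[i=4,j=2] A[i]=15>B[j]=14 take 14 → j++
[i=4,j=3] A[i]=15<=B[j]=37 take 15 → i++
[i=5,j=3] A[i]=16<=B[j]=37 take 16 → i++
[i=6,j=3] A[i]=24<=B[j]=37 take 24 → i++
[i=7,j=3] A[i]=25<=B[j]=37 take 25 → i++
[i=8,j=3] A[i]=30<=B[j]=37 take 30 → i++
[i=9,j=3] A[i]=34<=B[j]=37 take 34 → i++
[i=10,j=3] A done, take B[j]=37 → j++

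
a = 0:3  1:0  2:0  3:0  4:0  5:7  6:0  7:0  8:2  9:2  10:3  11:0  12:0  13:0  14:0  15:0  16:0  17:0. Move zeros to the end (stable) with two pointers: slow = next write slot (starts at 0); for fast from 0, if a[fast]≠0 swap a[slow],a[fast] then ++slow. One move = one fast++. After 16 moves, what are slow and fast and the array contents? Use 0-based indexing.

(s=0,f=0) a[fast]=3≠0 swap→a[0]=3 → slow++,fast++
(s=1,f=1) a[fast]=0 → fast++
(s=1,f=2) a[fast]=0 → fast++
(s=1,f=3) a[fast]=0 → fast++
(s=1,f=4) a[fast]=0 → fast++
(s=1,f=5) a[fast]=7≠0 swap→a[1]=7 → slow++,fast++
(s=2,f=6) a[fast]=0 → fast++
(s=2,f=7) a[fast]=0 → fast++
(s=2,f=8) a[fast]=2≠0 swap→a[2]=2 → slow++,fast++
(s=3,f=9) a[fast]=2≠0 swap→a[3]=2 → slow++,fast++
(s=4,f=10) a[fast]=3≠0 swap→a[4]=3 → slow++,fast++
(s=5,f=11) a[fast]=0 → fast++
(s=5,f=12) a[fast]=0 → fast++
(s=5,f=13) a[fast]=0 → fast++
(s=5,f=14) a[fast]=0 → fast++
(s=5,f=15) a[fast]=0 → fast++

slow=5, fast=16, a=[3, 7, 2, 2, 3, 0, 0, 0, 0, 0, 0, 0, 0, 0, 0, 0, 0, 0]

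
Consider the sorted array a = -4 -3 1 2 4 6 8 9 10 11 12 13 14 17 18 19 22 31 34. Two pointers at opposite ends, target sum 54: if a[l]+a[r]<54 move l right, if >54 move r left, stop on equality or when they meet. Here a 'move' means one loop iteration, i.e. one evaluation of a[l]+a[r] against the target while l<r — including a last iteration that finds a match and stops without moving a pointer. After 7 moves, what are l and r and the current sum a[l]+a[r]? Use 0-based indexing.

l=0 r=18: -4+34=30 <54, l++
l=1 r=18: -3+34=31 <54, l++
l=2 r=18: 1+34=35 <54, l++
l=3 r=18: 2+34=36 <54, l++
l=4 r=18: 4+34=38 <54, l++
l=5 r=18: 6+34=40 <54, l++
l=6 r=18: 8+34=42 <54, l++

l=7, r=18, sum=43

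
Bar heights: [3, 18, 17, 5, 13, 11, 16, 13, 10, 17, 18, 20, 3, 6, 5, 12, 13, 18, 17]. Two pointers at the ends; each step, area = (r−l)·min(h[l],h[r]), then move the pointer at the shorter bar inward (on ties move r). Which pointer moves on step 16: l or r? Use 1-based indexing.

l=1 r=19: min(3,17)*18=54 best=54 *, l++
l=2 r=19: min(18,17)*17=289 best=289 *, r--
l=2 r=18: min(18,18)*16=288 best=289, r--
l=2 r=17: min(18,13)*15=195 best=289, r--
l=2 r=16: min(18,12)*14=168 best=289, r--
l=2 r=15: min(18,5)*13=65 best=289, r--
l=2 r=14: min(18,6)*12=72 best=289, r--
l=2 r=13: min(18,3)*11=33 best=289, r--
l=2 r=12: min(18,20)*10=180 best=289, l++
l=3 r=12: min(17,20)*9=153 best=289, l++
l=4 r=12: min(5,20)*8=40 best=289, l++
l=5 r=12: min(13,20)*7=91 best=289, l++
l=6 r=12: min(11,20)*6=66 best=289, l++
l=7 r=12: min(16,20)*5=80 best=289, l++
l=8 r=12: min(13,20)*4=52 best=289, l++
l=9 r=12: min(10,20)*3=30 best=289, l++

l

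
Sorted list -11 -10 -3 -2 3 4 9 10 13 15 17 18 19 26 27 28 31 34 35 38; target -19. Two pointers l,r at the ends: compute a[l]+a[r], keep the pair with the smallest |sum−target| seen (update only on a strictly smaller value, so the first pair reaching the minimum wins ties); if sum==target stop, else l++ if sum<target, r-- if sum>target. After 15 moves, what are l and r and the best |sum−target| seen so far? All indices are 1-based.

l=1, r=5, best |Δ|=12

l=1 r=20: -11+38=27 d=46 *, r--
l=1 r=19: -11+35=24 d=43 *, r--
l=1 r=18: -11+34=23 d=42 *, r--
l=1 r=17: -11+31=20 d=39 *, r--
l=1 r=16: -11+28=17 d=36 *, r--
l=1 r=15: -11+27=16 d=35 *, r--
l=1 r=14: -11+26=15 d=34 *, r--
l=1 r=13: -11+19=8 d=27 *, r--
l=1 r=12: -11+18=7 d=26 *, r--
l=1 r=11: -11+17=6 d=25 *, r--
l=1 r=10: -11+15=4 d=23 *, r--
l=1 r=9: -11+13=2 d=21 *, r--
l=1 r=8: -11+10=-1 d=18 *, r--
l=1 r=7: -11+9=-2 d=17 *, r--
l=1 r=6: -11+4=-7 d=12 *, r--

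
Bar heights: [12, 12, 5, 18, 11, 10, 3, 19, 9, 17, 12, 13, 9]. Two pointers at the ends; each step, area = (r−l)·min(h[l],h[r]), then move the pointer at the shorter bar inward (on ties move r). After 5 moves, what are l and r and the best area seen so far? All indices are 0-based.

[0,12] min(12,9)*12=108 best=108 * → r--
[0,11] min(12,13)*11=132 best=132 * → l++
[1,11] min(12,13)*10=120 best=132 → l++
[2,11] min(5,13)*9=45 best=132 → l++
[3,11] min(18,13)*8=104 best=132 → r--

l=3, r=10, best area=132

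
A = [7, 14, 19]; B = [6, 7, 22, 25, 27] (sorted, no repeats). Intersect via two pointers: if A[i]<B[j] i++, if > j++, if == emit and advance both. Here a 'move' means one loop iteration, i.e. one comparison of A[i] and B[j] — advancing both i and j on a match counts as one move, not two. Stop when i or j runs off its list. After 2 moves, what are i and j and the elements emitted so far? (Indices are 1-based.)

i=1 j=1: 7>6, j++
i=1 j=2: 7==7 emit, i++,j++

i=2, j=3, emitted=[7]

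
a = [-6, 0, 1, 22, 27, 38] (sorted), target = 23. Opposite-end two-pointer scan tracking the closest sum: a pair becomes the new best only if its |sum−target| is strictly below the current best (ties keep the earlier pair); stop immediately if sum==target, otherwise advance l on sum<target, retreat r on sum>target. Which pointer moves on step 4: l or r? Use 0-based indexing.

l

[0,5] -6+38=32 d=9 * → r--
[0,4] -6+27=21 d=2 * → l++
[1,4] 0+27=27 d=4 → r--
[1,3] 0+22=22 d=1 * → l++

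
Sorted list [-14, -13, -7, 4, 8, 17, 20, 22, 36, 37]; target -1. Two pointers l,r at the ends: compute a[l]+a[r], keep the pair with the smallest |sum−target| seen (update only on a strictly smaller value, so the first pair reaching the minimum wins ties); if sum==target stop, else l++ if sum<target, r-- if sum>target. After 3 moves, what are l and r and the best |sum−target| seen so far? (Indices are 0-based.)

[0,9] -14+37=23 d=24 * → r--
[0,8] -14+36=22 d=23 * → r--
[0,7] -14+22=8 d=9 * → r--

l=0, r=6, best |Δ|=9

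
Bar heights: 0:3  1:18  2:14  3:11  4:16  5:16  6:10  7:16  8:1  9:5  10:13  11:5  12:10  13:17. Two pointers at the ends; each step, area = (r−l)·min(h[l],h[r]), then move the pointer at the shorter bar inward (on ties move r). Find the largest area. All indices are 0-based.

max area = 204

[0,13] min(3,17)*13=39 best=39 * → l++
[1,13] min(18,17)*12=204 best=204 * → r--
[1,12] min(18,10)*11=110 best=204 → r--
[1,11] min(18,5)*10=50 best=204 → r--
[1,10] min(18,13)*9=117 best=204 → r--
[1,9] min(18,5)*8=40 best=204 → r--
[1,8] min(18,1)*7=7 best=204 → r--
[1,7] min(18,16)*6=96 best=204 → r--
[1,6] min(18,10)*5=50 best=204 → r--
[1,5] min(18,16)*4=64 best=204 → r--
[1,4] min(18,16)*3=48 best=204 → r--
[1,3] min(18,11)*2=22 best=204 → r--
[1,2] min(18,14)*1=14 best=204 → r--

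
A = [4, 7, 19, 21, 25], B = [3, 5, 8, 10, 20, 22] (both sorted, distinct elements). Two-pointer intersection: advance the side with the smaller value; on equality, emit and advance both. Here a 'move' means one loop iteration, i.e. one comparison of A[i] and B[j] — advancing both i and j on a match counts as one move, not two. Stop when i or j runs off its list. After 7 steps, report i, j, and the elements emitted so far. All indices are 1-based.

i=1 j=1: 4>3, j++
i=1 j=2: 4<5, i++
i=2 j=2: 7>5, j++
i=2 j=3: 7<8, i++
i=3 j=3: 19>8, j++
i=3 j=4: 19>10, j++
i=3 j=5: 19<20, i++

i=4, j=5, emitted=[]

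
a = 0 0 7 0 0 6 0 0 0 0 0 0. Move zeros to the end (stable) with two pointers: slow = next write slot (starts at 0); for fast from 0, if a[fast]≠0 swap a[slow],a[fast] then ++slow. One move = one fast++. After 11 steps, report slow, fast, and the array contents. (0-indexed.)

slow=2, fast=11, a=[7, 6, 0, 0, 0, 0, 0, 0, 0, 0, 0, 0]

slow=0 fast=0: a[fast]=0, fast++
slow=0 fast=1: a[fast]=0, fast++
slow=0 fast=2: a[fast]=7≠0 swap→a[0]=7, slow++,fast++
slow=1 fast=3: a[fast]=0, fast++
slow=1 fast=4: a[fast]=0, fast++
slow=1 fast=5: a[fast]=6≠0 swap→a[1]=6, slow++,fast++
slow=2 fast=6: a[fast]=0, fast++
slow=2 fast=7: a[fast]=0, fast++
slow=2 fast=8: a[fast]=0, fast++
slow=2 fast=9: a[fast]=0, fast++
slow=2 fast=10: a[fast]=0, fast++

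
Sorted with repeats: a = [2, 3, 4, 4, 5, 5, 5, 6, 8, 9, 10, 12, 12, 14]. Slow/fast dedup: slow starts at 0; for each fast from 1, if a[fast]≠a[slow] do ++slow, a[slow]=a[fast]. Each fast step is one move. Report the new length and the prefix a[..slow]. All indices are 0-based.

length 10; prefix = [2, 3, 4, 5, 6, 8, 9, 10, 12, 14]

(s=0,f=1) a[fast]=3≠a[slow]=2 write a[1]=3 → slow++,fast++
(s=1,f=2) a[fast]=4≠a[slow]=3 write a[2]=4 → slow++,fast++
(s=2,f=3) a[fast]=4=a[slow] dup → fast++
(s=2,f=4) a[fast]=5≠a[slow]=4 write a[3]=5 → slow++,fast++
(s=3,f=5) a[fast]=5=a[slow] dup → fast++
(s=3,f=6) a[fast]=5=a[slow] dup → fast++
(s=3,f=7) a[fast]=6≠a[slow]=5 write a[4]=6 → slow++,fast++
(s=4,f=8) a[fast]=8≠a[slow]=6 write a[5]=8 → slow++,fast++
(s=5,f=9) a[fast]=9≠a[slow]=8 write a[6]=9 → slow++,fast++
(s=6,f=10) a[fast]=10≠a[slow]=9 write a[7]=10 → slow++,fast++
(s=7,f=11) a[fast]=12≠a[slow]=10 write a[8]=12 → slow++,fast++
(s=8,f=12) a[fast]=12=a[slow] dup → fast++
(s=8,f=13) a[fast]=14≠a[slow]=12 write a[9]=14 → slow++,fast++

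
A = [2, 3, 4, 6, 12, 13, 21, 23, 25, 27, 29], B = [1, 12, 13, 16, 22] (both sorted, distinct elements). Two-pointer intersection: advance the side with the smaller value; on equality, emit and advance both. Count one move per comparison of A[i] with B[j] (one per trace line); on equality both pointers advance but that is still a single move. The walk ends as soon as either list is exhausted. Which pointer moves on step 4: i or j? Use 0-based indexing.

i

i=0 j=0: 2>1, j++
i=0 j=1: 2<12, i++
i=1 j=1: 3<12, i++
i=2 j=1: 4<12, i++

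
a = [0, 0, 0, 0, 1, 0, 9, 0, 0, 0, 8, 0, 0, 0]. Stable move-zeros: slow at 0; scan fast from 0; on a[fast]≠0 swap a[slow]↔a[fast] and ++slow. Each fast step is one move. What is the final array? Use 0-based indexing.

slow=0 fast=0: a[fast]=0, fast++
slow=0 fast=1: a[fast]=0, fast++
slow=0 fast=2: a[fast]=0, fast++
slow=0 fast=3: a[fast]=0, fast++
slow=0 fast=4: a[fast]=1≠0 swap→a[0]=1, slow++,fast++
slow=1 fast=5: a[fast]=0, fast++
slow=1 fast=6: a[fast]=9≠0 swap→a[1]=9, slow++,fast++
slow=2 fast=7: a[fast]=0, fast++
slow=2 fast=8: a[fast]=0, fast++
slow=2 fast=9: a[fast]=0, fast++
slow=2 fast=10: a[fast]=8≠0 swap→a[2]=8, slow++,fast++
slow=3 fast=11: a[fast]=0, fast++
slow=3 fast=12: a[fast]=0, fast++
slow=3 fast=13: a[fast]=0, fast++

[1, 9, 8, 0, 0, 0, 0, 0, 0, 0, 0, 0, 0, 0]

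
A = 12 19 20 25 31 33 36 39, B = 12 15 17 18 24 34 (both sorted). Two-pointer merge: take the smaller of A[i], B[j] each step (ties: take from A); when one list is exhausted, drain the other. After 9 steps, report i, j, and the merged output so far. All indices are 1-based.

[i=1,j=1] A[i]=12<=B[j]=12 take 12 → i++
[i=2,j=1] A[i]=19>B[j]=12 take 12 → j++
[i=2,j=2] A[i]=19>B[j]=15 take 15 → j++
[i=2,j=3] A[i]=19>B[j]=17 take 17 → j++
[i=2,j=4] A[i]=19>B[j]=18 take 18 → j++
[i=2,j=5] A[i]=19<=B[j]=24 take 19 → i++
[i=3,j=5] A[i]=20<=B[j]=24 take 20 → i++
[i=4,j=5] A[i]=25>B[j]=24 take 24 → j++
[i=4,j=6] A[i]=25<=B[j]=34 take 25 → i++

i=5, j=6, merged so far=[12, 12, 15, 17, 18, 19, 20, 24, 25]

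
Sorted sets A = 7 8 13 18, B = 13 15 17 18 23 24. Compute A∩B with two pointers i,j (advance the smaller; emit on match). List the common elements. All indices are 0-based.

[i=0,j=0] 7<13 → i++
[i=1,j=0] 8<13 → i++
[i=2,j=0] 13==13 emit → i++,j++
[i=3,j=1] 18>15 → j++
[i=3,j=2] 18>17 → j++
[i=3,j=3] 18==18 emit → i++,j++

intersection = [13, 18]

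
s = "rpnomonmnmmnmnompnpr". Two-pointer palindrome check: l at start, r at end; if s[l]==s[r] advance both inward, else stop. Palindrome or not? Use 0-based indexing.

not a palindrome (mismatch at 3,16)

l=0 r=19: 'r'=='r', l++,r--
l=1 r=18: 'p'=='p', l++,r--
l=2 r=17: 'n'=='n', l++,r--
l=3 r=16: 'o'!='p', stop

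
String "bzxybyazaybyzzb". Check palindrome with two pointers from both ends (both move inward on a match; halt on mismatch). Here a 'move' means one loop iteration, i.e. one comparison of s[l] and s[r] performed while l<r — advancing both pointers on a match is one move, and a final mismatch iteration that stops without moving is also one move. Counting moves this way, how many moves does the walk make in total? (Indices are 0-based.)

3 moves

l=0 r=14: 'b'=='b', l++,r--
l=1 r=13: 'z'=='z', l++,r--
l=2 r=12: 'x'!='z', stop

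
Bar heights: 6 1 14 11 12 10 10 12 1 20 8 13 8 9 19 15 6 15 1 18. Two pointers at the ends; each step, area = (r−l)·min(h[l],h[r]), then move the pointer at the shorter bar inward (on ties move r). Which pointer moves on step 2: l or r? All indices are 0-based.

l

[0,19] min(6,18)*19=114 best=114 * → l++
[1,19] min(1,18)*18=18 best=114 → l++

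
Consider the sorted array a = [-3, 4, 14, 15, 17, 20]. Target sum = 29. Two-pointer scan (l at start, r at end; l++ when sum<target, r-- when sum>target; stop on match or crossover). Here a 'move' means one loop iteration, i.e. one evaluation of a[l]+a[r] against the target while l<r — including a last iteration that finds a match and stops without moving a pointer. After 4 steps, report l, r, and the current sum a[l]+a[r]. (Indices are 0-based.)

l=0 r=5: -3+20=17 <29, l++
l=1 r=5: 4+20=24 <29, l++
l=2 r=5: 14+20=34 >29, r--
l=2 r=4: 14+17=31 >29, r--

l=2, r=3, sum=29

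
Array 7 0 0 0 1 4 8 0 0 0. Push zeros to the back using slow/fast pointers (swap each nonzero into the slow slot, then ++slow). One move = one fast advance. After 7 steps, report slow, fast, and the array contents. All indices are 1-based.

slow=5, fast=8, a=[7, 1, 4, 8, 0, 0, 0, 0, 0, 0]

slow=1 fast=1: a[fast]=7≠0 swap→a[1]=7, slow++,fast++
slow=2 fast=2: a[fast]=0, fast++
slow=2 fast=3: a[fast]=0, fast++
slow=2 fast=4: a[fast]=0, fast++
slow=2 fast=5: a[fast]=1≠0 swap→a[2]=1, slow++,fast++
slow=3 fast=6: a[fast]=4≠0 swap→a[3]=4, slow++,fast++
slow=4 fast=7: a[fast]=8≠0 swap→a[4]=8, slow++,fast++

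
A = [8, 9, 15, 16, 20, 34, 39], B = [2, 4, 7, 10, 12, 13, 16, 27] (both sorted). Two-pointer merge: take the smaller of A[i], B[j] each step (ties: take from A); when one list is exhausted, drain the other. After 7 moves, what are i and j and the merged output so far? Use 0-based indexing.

i=2, j=5, merged so far=[2, 4, 7, 8, 9, 10, 12]

[i=0,j=0] A[i]=8>B[j]=2 take 2 → j++
[i=0,j=1] A[i]=8>B[j]=4 take 4 → j++
[i=0,j=2] A[i]=8>B[j]=7 take 7 → j++
[i=0,j=3] A[i]=8<=B[j]=10 take 8 → i++
[i=1,j=3] A[i]=9<=B[j]=10 take 9 → i++
[i=2,j=3] A[i]=15>B[j]=10 take 10 → j++
[i=2,j=4] A[i]=15>B[j]=12 take 12 → j++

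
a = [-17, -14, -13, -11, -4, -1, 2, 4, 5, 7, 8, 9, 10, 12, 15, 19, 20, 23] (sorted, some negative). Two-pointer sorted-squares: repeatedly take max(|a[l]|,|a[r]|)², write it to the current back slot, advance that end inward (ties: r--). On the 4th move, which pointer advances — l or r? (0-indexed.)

l=0 r=17: |-17|<=|23| out[17]=529, r--
l=0 r=16: |-17|<=|20| out[16]=400, r--
l=0 r=15: |-17|<=|19| out[15]=361, r--
l=0 r=14: |-17|>|15| out[14]=289, l++

l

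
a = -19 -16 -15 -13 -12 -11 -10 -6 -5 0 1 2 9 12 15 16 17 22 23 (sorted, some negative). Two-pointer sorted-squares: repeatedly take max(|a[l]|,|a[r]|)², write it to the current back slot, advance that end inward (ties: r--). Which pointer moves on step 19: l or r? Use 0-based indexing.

r

l=0 r=18: |-19|<=|23| out[18]=529, r--
l=0 r=17: |-19|<=|22| out[17]=484, r--
l=0 r=16: |-19|>|17| out[16]=361, l++
l=1 r=16: |-16|<=|17| out[15]=289, r--
l=1 r=15: |-16|<=|16| out[14]=256, r--
l=1 r=14: |-16|>|15| out[13]=256, l++
l=2 r=14: |-15|<=|15| out[12]=225, r--
l=2 r=13: |-15|>|12| out[11]=225, l++
l=3 r=13: |-13|>|12| out[10]=169, l++
l=4 r=13: |-12|<=|12| out[9]=144, r--
l=4 r=12: |-12|>|9| out[8]=144, l++
l=5 r=12: |-11|>|9| out[7]=121, l++
l=6 r=12: |-10|>|9| out[6]=100, l++
l=7 r=12: |-6|<=|9| out[5]=81, r--
l=7 r=11: |-6|>|2| out[4]=36, l++
l=8 r=11: |-5|>|2| out[3]=25, l++
l=9 r=11: |0|<=|2| out[2]=4, r--
l=9 r=10: |0|<=|1| out[1]=1, r--
l=9 r=9: |0|<=|0| out[0]=0, r--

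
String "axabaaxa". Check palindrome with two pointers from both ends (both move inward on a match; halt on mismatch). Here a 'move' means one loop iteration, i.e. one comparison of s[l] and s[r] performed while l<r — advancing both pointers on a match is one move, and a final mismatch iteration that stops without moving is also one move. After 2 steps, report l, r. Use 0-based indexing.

l=2, r=5

l=0 r=7: 'a'=='a', l++,r--
l=1 r=6: 'x'=='x', l++,r--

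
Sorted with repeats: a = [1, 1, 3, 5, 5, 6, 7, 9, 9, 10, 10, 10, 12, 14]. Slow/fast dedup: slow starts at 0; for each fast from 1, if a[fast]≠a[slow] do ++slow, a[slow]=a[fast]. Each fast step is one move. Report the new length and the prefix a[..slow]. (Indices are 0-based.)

(s=0,f=1) a[fast]=1=a[slow] dup → fast++
(s=0,f=2) a[fast]=3≠a[slow]=1 write a[1]=3 → slow++,fast++
(s=1,f=3) a[fast]=5≠a[slow]=3 write a[2]=5 → slow++,fast++
(s=2,f=4) a[fast]=5=a[slow] dup → fast++
(s=2,f=5) a[fast]=6≠a[slow]=5 write a[3]=6 → slow++,fast++
(s=3,f=6) a[fast]=7≠a[slow]=6 write a[4]=7 → slow++,fast++
(s=4,f=7) a[fast]=9≠a[slow]=7 write a[5]=9 → slow++,fast++
(s=5,f=8) a[fast]=9=a[slow] dup → fast++
(s=5,f=9) a[fast]=10≠a[slow]=9 write a[6]=10 → slow++,fast++
(s=6,f=10) a[fast]=10=a[slow] dup → fast++
(s=6,f=11) a[fast]=10=a[slow] dup → fast++
(s=6,f=12) a[fast]=12≠a[slow]=10 write a[7]=12 → slow++,fast++
(s=7,f=13) a[fast]=14≠a[slow]=12 write a[8]=14 → slow++,fast++

length 9; prefix = [1, 3, 5, 6, 7, 9, 10, 12, 14]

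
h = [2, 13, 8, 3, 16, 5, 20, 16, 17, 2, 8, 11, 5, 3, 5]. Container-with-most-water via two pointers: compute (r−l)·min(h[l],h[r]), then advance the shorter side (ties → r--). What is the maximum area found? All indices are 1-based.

[1,15] min(2,5)*14=28 best=28 * → l++
[2,15] min(13,5)*13=65 best=65 * → r--
[2,14] min(13,3)*12=36 best=65 → r--
[2,13] min(13,5)*11=55 best=65 → r--
[2,12] min(13,11)*10=110 best=110 * → r--
[2,11] min(13,8)*9=72 best=110 → r--
[2,10] min(13,2)*8=16 best=110 → r--
[2,9] min(13,17)*7=91 best=110 → l++
[3,9] min(8,17)*6=48 best=110 → l++
[4,9] min(3,17)*5=15 best=110 → l++
[5,9] min(16,17)*4=64 best=110 → l++
[6,9] min(5,17)*3=15 best=110 → l++
[7,9] min(20,17)*2=34 best=110 → r--
[7,8] min(20,16)*1=16 best=110 → r--

max area = 110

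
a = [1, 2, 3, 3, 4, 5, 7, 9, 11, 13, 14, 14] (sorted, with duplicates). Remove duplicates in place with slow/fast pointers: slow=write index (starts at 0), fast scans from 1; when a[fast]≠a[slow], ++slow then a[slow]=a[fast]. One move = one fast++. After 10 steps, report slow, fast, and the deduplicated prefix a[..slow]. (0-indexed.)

slow=0 fast=1: a[fast]=2≠a[slow]=1 write a[1]=2, slow++,fast++
slow=1 fast=2: a[fast]=3≠a[slow]=2 write a[2]=3, slow++,fast++
slow=2 fast=3: a[fast]=3=a[slow] dup, fast++
slow=2 fast=4: a[fast]=4≠a[slow]=3 write a[3]=4, slow++,fast++
slow=3 fast=5: a[fast]=5≠a[slow]=4 write a[4]=5, slow++,fast++
slow=4 fast=6: a[fast]=7≠a[slow]=5 write a[5]=7, slow++,fast++
slow=5 fast=7: a[fast]=9≠a[slow]=7 write a[6]=9, slow++,fast++
slow=6 fast=8: a[fast]=11≠a[slow]=9 write a[7]=11, slow++,fast++
slow=7 fast=9: a[fast]=13≠a[slow]=11 write a[8]=13, slow++,fast++
slow=8 fast=10: a[fast]=14≠a[slow]=13 write a[9]=14, slow++,fast++

slow=9, fast=11, prefix=[1, 2, 3, 4, 5, 7, 9, 11, 13, 14]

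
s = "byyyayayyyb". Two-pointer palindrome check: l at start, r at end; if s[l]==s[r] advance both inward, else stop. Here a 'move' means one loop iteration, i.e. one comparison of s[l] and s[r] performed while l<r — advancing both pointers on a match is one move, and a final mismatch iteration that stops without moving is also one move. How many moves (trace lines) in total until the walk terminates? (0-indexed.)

5 moves

l=0 r=10: 'b'=='b', l++,r--
l=1 r=9: 'y'=='y', l++,r--
l=2 r=8: 'y'=='y', l++,r--
l=3 r=7: 'y'=='y', l++,r--
l=4 r=6: 'a'=='a', l++,r--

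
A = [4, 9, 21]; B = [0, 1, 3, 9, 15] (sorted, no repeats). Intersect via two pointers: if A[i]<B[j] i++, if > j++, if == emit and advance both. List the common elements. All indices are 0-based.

intersection = [9]

i=0 j=0: 4>0, j++
i=0 j=1: 4>1, j++
i=0 j=2: 4>3, j++
i=0 j=3: 4<9, i++
i=1 j=3: 9==9 emit, i++,j++
i=2 j=4: 21>15, j++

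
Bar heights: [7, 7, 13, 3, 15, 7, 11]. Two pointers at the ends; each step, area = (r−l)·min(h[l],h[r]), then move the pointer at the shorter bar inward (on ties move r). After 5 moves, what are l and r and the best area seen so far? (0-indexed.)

l=0 r=6: min(7,11)*6=42 best=42 *, l++
l=1 r=6: min(7,11)*5=35 best=42, l++
l=2 r=6: min(13,11)*4=44 best=44 *, r--
l=2 r=5: min(13,7)*3=21 best=44, r--
l=2 r=4: min(13,15)*2=26 best=44, l++

l=3, r=4, best area=44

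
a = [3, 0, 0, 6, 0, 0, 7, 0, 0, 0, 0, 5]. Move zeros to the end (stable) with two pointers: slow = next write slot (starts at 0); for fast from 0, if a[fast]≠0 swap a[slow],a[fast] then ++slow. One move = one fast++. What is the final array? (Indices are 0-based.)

[3, 6, 7, 5, 0, 0, 0, 0, 0, 0, 0, 0]

slow=0 fast=0: a[fast]=3≠0 swap→a[0]=3, slow++,fast++
slow=1 fast=1: a[fast]=0, fast++
slow=1 fast=2: a[fast]=0, fast++
slow=1 fast=3: a[fast]=6≠0 swap→a[1]=6, slow++,fast++
slow=2 fast=4: a[fast]=0, fast++
slow=2 fast=5: a[fast]=0, fast++
slow=2 fast=6: a[fast]=7≠0 swap→a[2]=7, slow++,fast++
slow=3 fast=7: a[fast]=0, fast++
slow=3 fast=8: a[fast]=0, fast++
slow=3 fast=9: a[fast]=0, fast++
slow=3 fast=10: a[fast]=0, fast++
slow=3 fast=11: a[fast]=5≠0 swap→a[3]=5, slow++,fast++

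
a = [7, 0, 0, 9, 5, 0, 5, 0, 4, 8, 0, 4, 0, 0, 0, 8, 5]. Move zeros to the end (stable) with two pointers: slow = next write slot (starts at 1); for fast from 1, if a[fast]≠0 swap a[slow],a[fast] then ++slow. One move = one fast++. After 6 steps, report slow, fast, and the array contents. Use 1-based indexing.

slow=4, fast=7, a=[7, 9, 5, 0, 0, 0, 5, 0, 4, 8, 0, 4, 0, 0, 0, 8, 5]

slow=1 fast=1: a[fast]=7≠0 swap→a[1]=7, slow++,fast++
slow=2 fast=2: a[fast]=0, fast++
slow=2 fast=3: a[fast]=0, fast++
slow=2 fast=4: a[fast]=9≠0 swap→a[2]=9, slow++,fast++
slow=3 fast=5: a[fast]=5≠0 swap→a[3]=5, slow++,fast++
slow=4 fast=6: a[fast]=0, fast++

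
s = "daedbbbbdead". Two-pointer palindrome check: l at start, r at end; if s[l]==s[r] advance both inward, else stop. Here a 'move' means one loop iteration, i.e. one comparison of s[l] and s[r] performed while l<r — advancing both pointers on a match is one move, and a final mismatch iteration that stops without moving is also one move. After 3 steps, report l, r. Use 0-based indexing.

l=0 r=11: 'd'=='d', l++,r--
l=1 r=10: 'a'=='a', l++,r--
l=2 r=9: 'e'=='e', l++,r--

l=3, r=8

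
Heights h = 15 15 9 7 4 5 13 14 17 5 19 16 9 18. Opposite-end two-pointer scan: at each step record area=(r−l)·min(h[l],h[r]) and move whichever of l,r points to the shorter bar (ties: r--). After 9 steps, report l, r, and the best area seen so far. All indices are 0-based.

l=9, r=13, best area=195

[0,13] min(15,18)*13=195 best=195 * → l++
[1,13] min(15,18)*12=180 best=195 → l++
[2,13] min(9,18)*11=99 best=195 → l++
[3,13] min(7,18)*10=70 best=195 → l++
[4,13] min(4,18)*9=36 best=195 → l++
[5,13] min(5,18)*8=40 best=195 → l++
[6,13] min(13,18)*7=91 best=195 → l++
[7,13] min(14,18)*6=84 best=195 → l++
[8,13] min(17,18)*5=85 best=195 → l++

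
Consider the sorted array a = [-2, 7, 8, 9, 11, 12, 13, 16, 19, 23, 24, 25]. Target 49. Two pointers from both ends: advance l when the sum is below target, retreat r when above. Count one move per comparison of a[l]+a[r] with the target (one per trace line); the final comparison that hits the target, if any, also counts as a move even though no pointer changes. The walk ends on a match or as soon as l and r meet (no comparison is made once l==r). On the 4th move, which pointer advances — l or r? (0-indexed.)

[0,11] -2+25=23 <49 → l++
[1,11] 7+25=32 <49 → l++
[2,11] 8+25=33 <49 → l++
[3,11] 9+25=34 <49 → l++

l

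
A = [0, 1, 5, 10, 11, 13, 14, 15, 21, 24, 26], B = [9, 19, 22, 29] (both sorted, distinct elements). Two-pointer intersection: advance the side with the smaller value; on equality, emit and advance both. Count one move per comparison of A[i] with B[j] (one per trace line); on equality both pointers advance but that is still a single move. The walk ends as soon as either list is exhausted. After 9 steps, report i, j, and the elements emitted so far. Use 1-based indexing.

i=9, j=2, emitted=[]

[i=1,j=1] 0<9 → i++
[i=2,j=1] 1<9 → i++
[i=3,j=1] 5<9 → i++
[i=4,j=1] 10>9 → j++
[i=4,j=2] 10<19 → i++
[i=5,j=2] 11<19 → i++
[i=6,j=2] 13<19 → i++
[i=7,j=2] 14<19 → i++
[i=8,j=2] 15<19 → i++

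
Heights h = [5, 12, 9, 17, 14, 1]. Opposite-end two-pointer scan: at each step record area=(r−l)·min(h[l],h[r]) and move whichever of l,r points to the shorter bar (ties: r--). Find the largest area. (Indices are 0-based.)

l=0 r=5: min(5,1)*5=5 best=5 *, r--
l=0 r=4: min(5,14)*4=20 best=20 *, l++
l=1 r=4: min(12,14)*3=36 best=36 *, l++
l=2 r=4: min(9,14)*2=18 best=36, l++
l=3 r=4: min(17,14)*1=14 best=36, r--

max area = 36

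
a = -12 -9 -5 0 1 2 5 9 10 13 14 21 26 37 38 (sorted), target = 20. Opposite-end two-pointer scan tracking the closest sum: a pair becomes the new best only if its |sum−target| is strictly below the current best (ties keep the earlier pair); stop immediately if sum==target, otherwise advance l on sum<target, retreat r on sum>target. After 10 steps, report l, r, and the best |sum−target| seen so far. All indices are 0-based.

l=0 r=14: -12+38=26 d=6 *, r--
l=0 r=13: -12+37=25 d=5 *, r--
l=0 r=12: -12+26=14 d=6, l++
l=1 r=12: -9+26=17 d=3 *, l++
l=2 r=12: -5+26=21 d=1 *, r--
l=2 r=11: -5+21=16 d=4, l++
l=3 r=11: 0+21=21 d=1, r--
l=3 r=10: 0+14=14 d=6, l++
l=4 r=10: 1+14=15 d=5, l++
l=5 r=10: 2+14=16 d=4, l++

l=6, r=10, best |Δ|=1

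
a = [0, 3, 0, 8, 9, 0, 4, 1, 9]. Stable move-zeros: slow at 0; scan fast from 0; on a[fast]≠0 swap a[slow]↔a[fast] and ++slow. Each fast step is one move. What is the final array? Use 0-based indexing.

(s=0,f=0) a[fast]=0 → fast++
(s=0,f=1) a[fast]=3≠0 swap→a[0]=3 → slow++,fast++
(s=1,f=2) a[fast]=0 → fast++
(s=1,f=3) a[fast]=8≠0 swap→a[1]=8 → slow++,fast++
(s=2,f=4) a[fast]=9≠0 swap→a[2]=9 → slow++,fast++
(s=3,f=5) a[fast]=0 → fast++
(s=3,f=6) a[fast]=4≠0 swap→a[3]=4 → slow++,fast++
(s=4,f=7) a[fast]=1≠0 swap→a[4]=1 → slow++,fast++
(s=5,f=8) a[fast]=9≠0 swap→a[5]=9 → slow++,fast++

[3, 8, 9, 4, 1, 9, 0, 0, 0]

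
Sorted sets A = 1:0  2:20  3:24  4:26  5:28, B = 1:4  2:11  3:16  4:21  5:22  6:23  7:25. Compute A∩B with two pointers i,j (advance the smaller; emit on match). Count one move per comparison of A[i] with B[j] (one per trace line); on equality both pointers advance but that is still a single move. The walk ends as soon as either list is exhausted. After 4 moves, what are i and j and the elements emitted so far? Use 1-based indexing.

[i=1,j=1] 0<4 → i++
[i=2,j=1] 20>4 → j++
[i=2,j=2] 20>11 → j++
[i=2,j=3] 20>16 → j++

i=2, j=4, emitted=[]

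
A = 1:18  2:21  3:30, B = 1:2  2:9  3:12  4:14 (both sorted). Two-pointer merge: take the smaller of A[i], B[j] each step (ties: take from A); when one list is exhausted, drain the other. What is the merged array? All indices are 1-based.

[2, 9, 12, 14, 18, 21, 30]

[i=1,j=1] A[i]=18>B[j]=2 take 2 → j++
[i=1,j=2] A[i]=18>B[j]=9 take 9 → j++
[i=1,j=3] A[i]=18>B[j]=12 take 12 → j++
[i=1,j=4] A[i]=18>B[j]=14 take 14 → j++
[i=1,j=5] B done, take A[i]=18 → i++
[i=2,j=5] B done, take A[i]=21 → i++
[i=3,j=5] B done, take A[i]=30 → i++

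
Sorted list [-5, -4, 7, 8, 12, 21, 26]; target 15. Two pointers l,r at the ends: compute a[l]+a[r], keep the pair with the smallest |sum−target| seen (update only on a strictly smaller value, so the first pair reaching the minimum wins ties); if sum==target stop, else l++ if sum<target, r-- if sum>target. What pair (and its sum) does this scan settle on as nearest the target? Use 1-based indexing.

pair (7, 8) with sum 15 (|Δ|=0)

l=1 r=7: -5+26=21 d=6 *, r--
l=1 r=6: -5+21=16 d=1 *, r--
l=1 r=5: -5+12=7 d=8, l++
l=2 r=5: -4+12=8 d=7, l++
l=3 r=5: 7+12=19 d=4, r--
l=3 r=4: 7+8=15 d=0 *, stop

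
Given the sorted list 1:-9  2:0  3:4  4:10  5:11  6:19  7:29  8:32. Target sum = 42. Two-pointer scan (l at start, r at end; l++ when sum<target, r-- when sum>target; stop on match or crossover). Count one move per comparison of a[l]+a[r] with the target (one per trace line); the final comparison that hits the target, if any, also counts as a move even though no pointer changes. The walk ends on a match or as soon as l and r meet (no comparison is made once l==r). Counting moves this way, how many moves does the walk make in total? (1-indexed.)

4 moves

l=1 r=8: -9+32=23 <42, l++
l=2 r=8: 0+32=32 <42, l++
l=3 r=8: 4+32=36 <42, l++
l=4 r=8: 10+32=42, found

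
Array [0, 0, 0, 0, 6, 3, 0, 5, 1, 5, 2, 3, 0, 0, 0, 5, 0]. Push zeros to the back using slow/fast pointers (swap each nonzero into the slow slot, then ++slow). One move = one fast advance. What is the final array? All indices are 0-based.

slow=0 fast=0: a[fast]=0, fast++
slow=0 fast=1: a[fast]=0, fast++
slow=0 fast=2: a[fast]=0, fast++
slow=0 fast=3: a[fast]=0, fast++
slow=0 fast=4: a[fast]=6≠0 swap→a[0]=6, slow++,fast++
slow=1 fast=5: a[fast]=3≠0 swap→a[1]=3, slow++,fast++
slow=2 fast=6: a[fast]=0, fast++
slow=2 fast=7: a[fast]=5≠0 swap→a[2]=5, slow++,fast++
slow=3 fast=8: a[fast]=1≠0 swap→a[3]=1, slow++,fast++
slow=4 fast=9: a[fast]=5≠0 swap→a[4]=5, slow++,fast++
slow=5 fast=10: a[fast]=2≠0 swap→a[5]=2, slow++,fast++
slow=6 fast=11: a[fast]=3≠0 swap→a[6]=3, slow++,fast++
slow=7 fast=12: a[fast]=0, fast++
slow=7 fast=13: a[fast]=0, fast++
slow=7 fast=14: a[fast]=0, fast++
slow=7 fast=15: a[fast]=5≠0 swap→a[7]=5, slow++,fast++
slow=8 fast=16: a[fast]=0, fast++

[6, 3, 5, 1, 5, 2, 3, 5, 0, 0, 0, 0, 0, 0, 0, 0, 0]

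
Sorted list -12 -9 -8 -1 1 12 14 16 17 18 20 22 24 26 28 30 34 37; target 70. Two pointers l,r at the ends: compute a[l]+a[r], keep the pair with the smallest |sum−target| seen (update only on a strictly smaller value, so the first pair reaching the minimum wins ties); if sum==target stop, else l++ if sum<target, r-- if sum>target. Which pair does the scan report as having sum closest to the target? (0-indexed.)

pair (34, 37) with sum 71 (|Δ|=1)

l=0 r=17: -12+37=25 d=45 *, l++
l=1 r=17: -9+37=28 d=42 *, l++
l=2 r=17: -8+37=29 d=41 *, l++
l=3 r=17: -1+37=36 d=34 *, l++
l=4 r=17: 1+37=38 d=32 *, l++
l=5 r=17: 12+37=49 d=21 *, l++
l=6 r=17: 14+37=51 d=19 *, l++
l=7 r=17: 16+37=53 d=17 *, l++
l=8 r=17: 17+37=54 d=16 *, l++
l=9 r=17: 18+37=55 d=15 *, l++
l=10 r=17: 20+37=57 d=13 *, l++
l=11 r=17: 22+37=59 d=11 *, l++
l=12 r=17: 24+37=61 d=9 *, l++
l=13 r=17: 26+37=63 d=7 *, l++
l=14 r=17: 28+37=65 d=5 *, l++
l=15 r=17: 30+37=67 d=3 *, l++
l=16 r=17: 34+37=71 d=1 *, r--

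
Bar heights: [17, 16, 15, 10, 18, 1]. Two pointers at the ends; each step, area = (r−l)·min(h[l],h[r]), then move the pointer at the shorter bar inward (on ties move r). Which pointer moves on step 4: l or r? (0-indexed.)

l

[0,5] min(17,1)*5=5 best=5 * → r--
[0,4] min(17,18)*4=68 best=68 * → l++
[1,4] min(16,18)*3=48 best=68 → l++
[2,4] min(15,18)*2=30 best=68 → l++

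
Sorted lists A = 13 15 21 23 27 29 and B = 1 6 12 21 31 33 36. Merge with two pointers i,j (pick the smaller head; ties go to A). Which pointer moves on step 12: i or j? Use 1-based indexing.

j

[i=1,j=1] A[i]=13>B[j]=1 take 1 → j++
[i=1,j=2] A[i]=13>B[j]=6 take 6 → j++
[i=1,j=3] A[i]=13>B[j]=12 take 12 → j++
[i=1,j=4] A[i]=13<=B[j]=21 take 13 → i++
[i=2,j=4] A[i]=15<=B[j]=21 take 15 → i++
[i=3,j=4] A[i]=21<=B[j]=21 take 21 → i++
[i=4,j=4] A[i]=23>B[j]=21 take 21 → j++
[i=4,j=5] A[i]=23<=B[j]=31 take 23 → i++
[i=5,j=5] A[i]=27<=B[j]=31 take 27 → i++
[i=6,j=5] A[i]=29<=B[j]=31 take 29 → i++
[i=7,j=5] A done, take B[j]=31 → j++
[i=7,j=6] A done, take B[j]=33 → j++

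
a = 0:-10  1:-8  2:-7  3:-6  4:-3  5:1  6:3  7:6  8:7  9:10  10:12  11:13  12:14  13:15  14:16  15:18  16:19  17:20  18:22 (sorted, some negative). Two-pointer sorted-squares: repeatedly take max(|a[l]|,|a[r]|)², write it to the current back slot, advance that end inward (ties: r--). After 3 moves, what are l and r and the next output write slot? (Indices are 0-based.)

l=0, r=15, next write slot=15

[0,18] |-10|<=|22| out[18]=484 → r--
[0,17] |-10|<=|20| out[17]=400 → r--
[0,16] |-10|<=|19| out[16]=361 → r--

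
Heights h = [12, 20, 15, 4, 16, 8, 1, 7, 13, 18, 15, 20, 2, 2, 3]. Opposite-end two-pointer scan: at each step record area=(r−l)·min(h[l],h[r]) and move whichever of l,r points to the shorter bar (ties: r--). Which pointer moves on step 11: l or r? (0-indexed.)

r

[0,14] min(12,3)*14=42 best=42 * → r--
[0,13] min(12,2)*13=26 best=42 → r--
[0,12] min(12,2)*12=24 best=42 → r--
[0,11] min(12,20)*11=132 best=132 * → l++
[1,11] min(20,20)*10=200 best=200 * → r--
[1,10] min(20,15)*9=135 best=200 → r--
[1,9] min(20,18)*8=144 best=200 → r--
[1,8] min(20,13)*7=91 best=200 → r--
[1,7] min(20,7)*6=42 best=200 → r--
[1,6] min(20,1)*5=5 best=200 → r--
[1,5] min(20,8)*4=32 best=200 → r--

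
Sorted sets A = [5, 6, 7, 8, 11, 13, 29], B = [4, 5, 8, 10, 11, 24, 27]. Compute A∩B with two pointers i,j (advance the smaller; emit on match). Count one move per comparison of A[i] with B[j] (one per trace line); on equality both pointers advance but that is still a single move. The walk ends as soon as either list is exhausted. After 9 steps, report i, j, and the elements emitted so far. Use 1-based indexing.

i=7, j=7, emitted=[5, 8, 11]

i=1 j=1: 5>4, j++
i=1 j=2: 5==5 emit, i++,j++
i=2 j=3: 6<8, i++
i=3 j=3: 7<8, i++
i=4 j=3: 8==8 emit, i++,j++
i=5 j=4: 11>10, j++
i=5 j=5: 11==11 emit, i++,j++
i=6 j=6: 13<24, i++
i=7 j=6: 29>24, j++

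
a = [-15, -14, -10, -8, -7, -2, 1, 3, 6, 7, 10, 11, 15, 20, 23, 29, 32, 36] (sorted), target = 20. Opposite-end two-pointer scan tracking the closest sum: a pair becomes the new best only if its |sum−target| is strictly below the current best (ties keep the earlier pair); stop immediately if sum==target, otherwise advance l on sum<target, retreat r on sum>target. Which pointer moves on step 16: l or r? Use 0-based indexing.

l

[0,17] -15+36=21 d=1 * → r--
[0,16] -15+32=17 d=3 → l++
[1,16] -14+32=18 d=2 → l++
[2,16] -10+32=22 d=2 → r--
[2,15] -10+29=19 d=1 → l++
[3,15] -8+29=21 d=1 → r--
[3,14] -8+23=15 d=5 → l++
[4,14] -7+23=16 d=4 → l++
[5,14] -2+23=21 d=1 → r--
[5,13] -2+20=18 d=2 → l++
[6,13] 1+20=21 d=1 → r--
[6,12] 1+15=16 d=4 → l++
[7,12] 3+15=18 d=2 → l++
[8,12] 6+15=21 d=1 → r--
[8,11] 6+11=17 d=3 → l++
[9,11] 7+11=18 d=2 → l++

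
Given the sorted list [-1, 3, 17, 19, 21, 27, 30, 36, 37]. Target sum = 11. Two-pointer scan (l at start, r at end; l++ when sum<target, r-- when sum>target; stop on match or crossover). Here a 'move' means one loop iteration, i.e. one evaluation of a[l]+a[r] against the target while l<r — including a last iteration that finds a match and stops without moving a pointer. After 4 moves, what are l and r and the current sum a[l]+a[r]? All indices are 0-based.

l=0 r=8: -1+37=36 >11, r--
l=0 r=7: -1+36=35 >11, r--
l=0 r=6: -1+30=29 >11, r--
l=0 r=5: -1+27=26 >11, r--

l=0, r=4, sum=20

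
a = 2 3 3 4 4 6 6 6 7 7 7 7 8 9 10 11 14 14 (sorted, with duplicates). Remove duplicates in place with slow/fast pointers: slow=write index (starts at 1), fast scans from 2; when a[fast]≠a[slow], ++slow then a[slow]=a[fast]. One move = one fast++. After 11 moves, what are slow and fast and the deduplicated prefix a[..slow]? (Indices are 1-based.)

slow=1 fast=2: a[fast]=3≠a[slow]=2 write a[2]=3, slow++,fast++
slow=2 fast=3: a[fast]=3=a[slow] dup, fast++
slow=2 fast=4: a[fast]=4≠a[slow]=3 write a[3]=4, slow++,fast++
slow=3 fast=5: a[fast]=4=a[slow] dup, fast++
slow=3 fast=6: a[fast]=6≠a[slow]=4 write a[4]=6, slow++,fast++
slow=4 fast=7: a[fast]=6=a[slow] dup, fast++
slow=4 fast=8: a[fast]=6=a[slow] dup, fast++
slow=4 fast=9: a[fast]=7≠a[slow]=6 write a[5]=7, slow++,fast++
slow=5 fast=10: a[fast]=7=a[slow] dup, fast++
slow=5 fast=11: a[fast]=7=a[slow] dup, fast++
slow=5 fast=12: a[fast]=7=a[slow] dup, fast++

slow=5, fast=13, prefix=[2, 3, 4, 6, 7]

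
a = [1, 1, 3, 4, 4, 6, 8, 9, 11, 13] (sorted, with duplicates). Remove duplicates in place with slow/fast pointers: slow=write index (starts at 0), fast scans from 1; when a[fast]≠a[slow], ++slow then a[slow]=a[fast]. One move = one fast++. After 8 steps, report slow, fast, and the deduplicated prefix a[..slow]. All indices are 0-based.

slow=0 fast=1: a[fast]=1=a[slow] dup, fast++
slow=0 fast=2: a[fast]=3≠a[slow]=1 write a[1]=3, slow++,fast++
slow=1 fast=3: a[fast]=4≠a[slow]=3 write a[2]=4, slow++,fast++
slow=2 fast=4: a[fast]=4=a[slow] dup, fast++
slow=2 fast=5: a[fast]=6≠a[slow]=4 write a[3]=6, slow++,fast++
slow=3 fast=6: a[fast]=8≠a[slow]=6 write a[4]=8, slow++,fast++
slow=4 fast=7: a[fast]=9≠a[slow]=8 write a[5]=9, slow++,fast++
slow=5 fast=8: a[fast]=11≠a[slow]=9 write a[6]=11, slow++,fast++

slow=6, fast=9, prefix=[1, 3, 4, 6, 8, 9, 11]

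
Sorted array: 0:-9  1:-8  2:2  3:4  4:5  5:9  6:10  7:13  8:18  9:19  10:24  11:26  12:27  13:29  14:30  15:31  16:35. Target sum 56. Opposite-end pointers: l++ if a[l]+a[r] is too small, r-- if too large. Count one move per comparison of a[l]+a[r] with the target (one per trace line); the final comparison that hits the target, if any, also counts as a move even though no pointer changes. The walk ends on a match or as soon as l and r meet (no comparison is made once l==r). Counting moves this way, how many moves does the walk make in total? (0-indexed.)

l=0 r=16: -9+35=26 <56, l++
l=1 r=16: -8+35=27 <56, l++
l=2 r=16: 2+35=37 <56, l++
l=3 r=16: 4+35=39 <56, l++
l=4 r=16: 5+35=40 <56, l++
l=5 r=16: 9+35=44 <56, l++
l=6 r=16: 10+35=45 <56, l++
l=7 r=16: 13+35=48 <56, l++
l=8 r=16: 18+35=53 <56, l++
l=9 r=16: 19+35=54 <56, l++
l=10 r=16: 24+35=59 >56, r--
l=10 r=15: 24+31=55 <56, l++
l=11 r=15: 26+31=57 >56, r--
l=11 r=14: 26+30=56, found

14 moves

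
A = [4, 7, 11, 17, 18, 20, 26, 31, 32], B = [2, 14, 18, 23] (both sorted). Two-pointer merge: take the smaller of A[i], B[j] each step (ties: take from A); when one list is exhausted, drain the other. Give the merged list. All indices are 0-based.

[2, 4, 7, 11, 14, 17, 18, 18, 20, 23, 26, 31, 32]

i=0 j=0: A[i]=4>B[j]=2 take 2, j++
i=0 j=1: A[i]=4<=B[j]=14 take 4, i++
i=1 j=1: A[i]=7<=B[j]=14 take 7, i++
i=2 j=1: A[i]=11<=B[j]=14 take 11, i++
i=3 j=1: A[i]=17>B[j]=14 take 14, j++
i=3 j=2: A[i]=17<=B[j]=18 take 17, i++
i=4 j=2: A[i]=18<=B[j]=18 take 18, i++
i=5 j=2: A[i]=20>B[j]=18 take 18, j++
i=5 j=3: A[i]=20<=B[j]=23 take 20, i++
i=6 j=3: A[i]=26>B[j]=23 take 23, j++
i=6 j=4: B done, take A[i]=26, i++
i=7 j=4: B done, take A[i]=31, i++
i=8 j=4: B done, take A[i]=32, i++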